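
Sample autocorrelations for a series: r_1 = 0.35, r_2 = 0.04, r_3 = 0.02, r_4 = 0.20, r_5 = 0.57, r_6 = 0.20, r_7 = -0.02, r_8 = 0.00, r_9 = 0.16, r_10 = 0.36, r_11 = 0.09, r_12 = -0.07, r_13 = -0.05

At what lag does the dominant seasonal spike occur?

The largest autocorrelation is r_5 = 0.57, with a weaker echo at lag 10 (0.36); the remaining lags stay at or below 0.35. The elevated value at lag 1 (0.35), dropping to 0.04 at lag 2, reflects decaying short-term dependence rather than seasonality.
The dominant spike at lag 5 indicates a seasonal period of 5.

5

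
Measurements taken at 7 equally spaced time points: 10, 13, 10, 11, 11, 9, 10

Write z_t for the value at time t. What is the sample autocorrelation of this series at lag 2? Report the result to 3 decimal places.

Mean z̄ = (10 + 13 + 10 + 11 + 11 + 9 + 10)/7 = 10.5714
Σ(z_t−z̄)(z_{t+2}−z̄) = (0.3265) + (1.0408) + (-0.2449) + (-0.6735) + (-0.2449) = 0.2041
Denominator Σ(z_t−z̄)² = 9.7143
r_2 = 0.2041 / 9.7143 = 0.021

0.021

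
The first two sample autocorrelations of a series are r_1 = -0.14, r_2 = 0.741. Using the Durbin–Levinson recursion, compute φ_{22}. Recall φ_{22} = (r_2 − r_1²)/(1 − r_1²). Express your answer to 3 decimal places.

φ_{22} = (r_2 − r_1²) / (1 − r_1²)
r_1² = (-0.14)² = 0.0196
Numerator = 0.741 − 0.0196 = 0.7214; denominator = 1 − 0.0196 = 0.9804
φ_{22} = 0.7214 / 0.9804 = 0.736

0.736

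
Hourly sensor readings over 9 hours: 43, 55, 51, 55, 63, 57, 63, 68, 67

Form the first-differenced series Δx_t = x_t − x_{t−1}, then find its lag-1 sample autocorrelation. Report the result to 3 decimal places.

-0.523

First differences Δx: 12, -4, 4, 8, -6, 6, 5, -1
Mean of differences = 3.0000
Numerator Σ(Δx_t−Δx̄)(Δx_{t+1}−Δx̄) = -139.0000
Denominator Σ(Δx_t−Δx̄)² = 266.0000
r_1(Δx) = -139.0000 / 266.0000 = -0.523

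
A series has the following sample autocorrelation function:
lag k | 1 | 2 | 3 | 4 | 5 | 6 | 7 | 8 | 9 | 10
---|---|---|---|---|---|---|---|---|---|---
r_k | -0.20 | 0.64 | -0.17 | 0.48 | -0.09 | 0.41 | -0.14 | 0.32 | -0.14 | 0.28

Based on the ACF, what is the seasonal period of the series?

2

The largest autocorrelation is r_2 = 0.64, with weaker echoes at lags 4 (0.48), 6 (0.41), 8 (0.32) and 10 (0.28); the remaining lags stay at or below -0.09.
The dominant spike at lag 2 indicates a seasonal period of 2.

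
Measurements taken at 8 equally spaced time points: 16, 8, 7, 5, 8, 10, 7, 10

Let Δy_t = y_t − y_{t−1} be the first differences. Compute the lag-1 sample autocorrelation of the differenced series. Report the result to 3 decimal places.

First differences Δy: -8, -1, -2, 3, 2, -3, 3
Mean of differences = -0.8571
Numerator Σ(Δy_t−Δȳ)(Δy_{t+1}−Δȳ) = -6.5918
Denominator Σ(Δy_t−Δȳ)² = 94.8571
r_1(Δy) = -6.5918 / 94.8571 = -0.069

-0.069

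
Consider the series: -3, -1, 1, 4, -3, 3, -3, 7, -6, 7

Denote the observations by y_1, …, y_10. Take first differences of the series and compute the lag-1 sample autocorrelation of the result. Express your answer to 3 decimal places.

First differences Δy: 2, 2, 3, -7, 6, -6, 10, -13, 13
Mean of differences = 1.1111
Numerator Σ(Δy_t−Δȳ)(Δy_{t+1}−Δȳ) = -443.6790
Denominator Σ(Δy_t−Δȳ)² = 564.8889
r_1(Δy) = -443.6790 / 564.8889 = -0.785

-0.785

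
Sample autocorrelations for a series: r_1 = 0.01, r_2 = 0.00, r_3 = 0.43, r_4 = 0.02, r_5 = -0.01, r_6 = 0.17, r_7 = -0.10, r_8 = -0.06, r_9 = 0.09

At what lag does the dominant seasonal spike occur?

3

The largest autocorrelation is r_3 = 0.43, with a weaker echo at lag 6 (0.17); the remaining lags stay at or below 0.09.
The dominant spike at lag 3 indicates a seasonal period of 3.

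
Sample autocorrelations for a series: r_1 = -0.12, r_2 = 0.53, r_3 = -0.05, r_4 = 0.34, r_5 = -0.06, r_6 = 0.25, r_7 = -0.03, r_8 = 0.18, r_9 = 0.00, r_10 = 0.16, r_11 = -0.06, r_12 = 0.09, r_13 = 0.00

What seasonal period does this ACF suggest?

The largest autocorrelation is r_2 = 0.53, with weaker echoes at lags 4 (0.34), 6 (0.25), 8 (0.18) and 10 (0.16); the remaining lags stay at or below 0.09.
The dominant spike at lag 2 indicates a seasonal period of 2.

2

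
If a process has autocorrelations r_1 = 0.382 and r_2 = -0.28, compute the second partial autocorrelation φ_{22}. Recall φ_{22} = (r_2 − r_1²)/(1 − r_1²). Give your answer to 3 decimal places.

φ_{22} = (r_2 − r_1²) / (1 − r_1²)
r_1² = (0.382)² = 0.145924
Numerator = -0.28 − 0.1459 = -0.4259; denominator = 1 − 0.1459 = 0.8541
φ_{22} = -0.4259 / 0.8541 = -0.499

-0.499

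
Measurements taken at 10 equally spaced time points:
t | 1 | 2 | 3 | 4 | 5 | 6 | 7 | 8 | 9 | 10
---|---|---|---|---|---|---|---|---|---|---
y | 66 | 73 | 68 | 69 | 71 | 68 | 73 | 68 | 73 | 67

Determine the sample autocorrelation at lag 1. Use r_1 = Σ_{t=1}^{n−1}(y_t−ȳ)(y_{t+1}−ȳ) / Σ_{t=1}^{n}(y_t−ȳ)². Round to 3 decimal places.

Mean ȳ = (66 + 73 + 68 + 69 + 71 + 68 + 73 + 68 + 73 + 67)/10 = 69.6000
Numerator Σ_{t=1}^{9}(y_t−ȳ)(y_{t+1}−ȳ) = -44.9600
Denominator Σ(y_t−ȳ)² = 64.4000
r_1 = -44.9600 / 64.4000 = -0.698

-0.698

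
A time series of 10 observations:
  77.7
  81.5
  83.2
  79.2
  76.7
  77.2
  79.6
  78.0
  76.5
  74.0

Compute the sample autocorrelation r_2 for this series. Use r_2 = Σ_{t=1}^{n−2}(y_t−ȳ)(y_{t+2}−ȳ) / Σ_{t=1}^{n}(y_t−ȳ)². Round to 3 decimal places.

Mean ȳ = (77.7 + 81.5 + 83.2 + 79.2 + 76.7 + 77.2 + 79.6 + 78.0 + 76.5 + 74.0)/10 = 78.3600
Numerator Σ_{t=1}^{8}(y_t−ȳ)(y_{t+2}−ȳ) = -11.9432
Denominator Σ(y_t−ȳ)² = 62.6640
r_2 = -11.9432 / 62.6640 = -0.191

-0.191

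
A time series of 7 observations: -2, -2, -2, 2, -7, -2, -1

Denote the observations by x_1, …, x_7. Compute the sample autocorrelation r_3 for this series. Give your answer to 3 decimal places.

Mean x̄ = (-2 − 2 − 2 + 2 − 7 − 2 − 1)/7 = -2.0000
Σ(x_t−x̄)(x_{t+3}−x̄) = (0.0000) + (0.0000) + (0.0000) + (4.0000) = 4.0000
Denominator Σ(x_t−x̄)² = 42.0000
r_3 = 4.0000 / 42.0000 = 0.095

0.095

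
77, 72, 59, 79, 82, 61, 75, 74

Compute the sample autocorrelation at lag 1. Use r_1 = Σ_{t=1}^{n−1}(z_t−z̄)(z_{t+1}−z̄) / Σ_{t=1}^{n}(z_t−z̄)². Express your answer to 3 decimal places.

Mean z̄ = (77 + 72 + 59 + 79 + 82 + 61 + 75 + 74)/8 = 72.3750
Deviations from mean: 4.6250, -0.3750, -13.3750, 6.6250, 9.6250, -11.3750, 2.6250, 1.6250
Σ(z_t−z̄)(z_{t+1}−z̄) = (-1.7344) + (5.0156) + (-88.6094) + (63.7656) + (-109.4844) + (-29.8594) + (4.2656) = -156.6406
Denominator Σ(z_t−z̄)² = 475.8750
r_1 = -156.6406 / 475.8750 = -0.329

-0.329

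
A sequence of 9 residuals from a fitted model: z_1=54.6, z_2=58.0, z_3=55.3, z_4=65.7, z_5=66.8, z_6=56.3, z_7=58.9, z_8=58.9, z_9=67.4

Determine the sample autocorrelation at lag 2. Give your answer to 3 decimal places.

Mean z̄ = (54.6 + 58.0 + 55.3 + 65.7 + 66.8 + 56.3 + 58.9 + 58.9 + 67.4)/9 = 60.2111
Σ(z_t−z̄)(z_{t+2}−z̄) = (27.5568) + (-12.1365) + (-32.3588) + (-21.4677) + (-8.6388) + (5.1279) + (-9.4254) = -51.3425
Denominator Σ(z_t−z̄)² = 204.4489
r_2 = -51.3425 / 204.4489 = -0.251

-0.251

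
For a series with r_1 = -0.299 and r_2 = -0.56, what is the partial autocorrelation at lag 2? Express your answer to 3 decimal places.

-0.713

φ_{22} = (r_2 − r_1²) / (1 − r_1²)
r_1² = (-0.299)² = 0.089401
Numerator = -0.56 − 0.0894 = -0.6494; denominator = 1 − 0.0894 = 0.9106
φ_{22} = -0.6494 / 0.9106 = -0.713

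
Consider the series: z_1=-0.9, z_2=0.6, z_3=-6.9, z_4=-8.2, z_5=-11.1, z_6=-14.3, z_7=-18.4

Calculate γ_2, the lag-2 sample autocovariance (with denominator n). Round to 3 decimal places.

4.965

Mean z̄ = (-0.9 + 0.6 − 6.9 − 8.2 − 11.1 − 14.3 − 18.4)/7 = -8.4571
Σ_{t=1}^{5}(z_t−z̄)(z_{t+2}−z̄) = 34.7563
γ_2 = 34.7563 / 7 = 4.965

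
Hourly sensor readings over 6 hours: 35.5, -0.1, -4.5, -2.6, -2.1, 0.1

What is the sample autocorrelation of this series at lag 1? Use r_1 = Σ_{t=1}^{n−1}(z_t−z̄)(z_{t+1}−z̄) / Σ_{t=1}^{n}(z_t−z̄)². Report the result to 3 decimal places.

0.030

Mean z̄ = (35.5 − 0.1 − 4.5 − 2.6 − 2.1 + 0.1)/6 = 4.3833
Deviations from mean: 31.1167, -4.4833, -8.8833, -6.9833, -6.4833, -4.2833
Numerator Σ_{t=1}^{5}(z_t−z̄)(z_{t+1}−z̄) = 35.4014
Denominator Σ(z_t−z̄)² = 1176.4083
r_1 = 35.4014 / 1176.4083 = 0.030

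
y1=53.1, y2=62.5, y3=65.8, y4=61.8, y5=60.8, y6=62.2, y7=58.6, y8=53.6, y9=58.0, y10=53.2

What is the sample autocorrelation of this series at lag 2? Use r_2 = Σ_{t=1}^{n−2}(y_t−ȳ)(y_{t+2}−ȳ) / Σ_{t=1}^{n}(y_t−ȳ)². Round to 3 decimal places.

0.028

Mean ȳ = (53.1 + 62.5 + 65.8 + 61.8 + 60.8 + 62.2 + 58.6 + 53.6 + 58.0 + 53.2)/10 = 58.9600
Numerator Σ_{t=1}^{8}(y_t−ȳ)(y_{t+2}−ȳ) = 4.9488
Denominator Σ(y_t−ȳ)² = 178.5640
r_2 = 4.9488 / 178.5640 = 0.028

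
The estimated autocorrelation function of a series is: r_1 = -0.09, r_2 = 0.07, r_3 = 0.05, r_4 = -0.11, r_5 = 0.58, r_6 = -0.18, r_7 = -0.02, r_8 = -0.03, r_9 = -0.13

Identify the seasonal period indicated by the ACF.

The largest autocorrelation is r_5 = 0.58; the remaining lags stay at or below 0.07.
The dominant spike at lag 5 indicates a seasonal period of 5.

5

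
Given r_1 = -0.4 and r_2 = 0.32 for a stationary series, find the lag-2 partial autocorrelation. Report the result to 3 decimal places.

0.190

φ_{22} = (r_2 − r_1²) / (1 − r_1²)
r_1² = (-0.4)² = 0.16
Numerator = 0.32 − 0.1600 = 0.1600; denominator = 1 − 0.1600 = 0.8400
φ_{22} = 0.1600 / 0.8400 = 0.190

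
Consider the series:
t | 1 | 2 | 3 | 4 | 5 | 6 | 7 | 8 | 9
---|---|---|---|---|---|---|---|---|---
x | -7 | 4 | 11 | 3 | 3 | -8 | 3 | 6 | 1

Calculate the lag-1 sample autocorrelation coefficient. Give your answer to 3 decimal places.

-0.029

Mean x̄ = (-7 + 4 + 11 + 3 + 3 − 8 + 3 + 6 + 1)/9 = 1.7778
Numerator Σ_{t=1}^{8}(x_t−x̄)(x_{t+1}−x̄) = -8.2716
Denominator Σ(x_t−x̄)² = 285.5556
r_1 = -8.2716 / 285.5556 = -0.029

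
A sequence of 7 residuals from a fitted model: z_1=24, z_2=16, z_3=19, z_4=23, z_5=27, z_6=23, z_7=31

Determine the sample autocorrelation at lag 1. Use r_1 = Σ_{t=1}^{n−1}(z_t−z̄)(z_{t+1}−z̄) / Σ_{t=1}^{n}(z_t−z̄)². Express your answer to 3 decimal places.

Mean z̄ = (24 + 16 + 19 + 23 + 27 + 23 + 31)/7 = 23.2857
Deviations from mean: 0.7143, -7.2857, -4.2857, -0.2857, 3.7143, -0.2857, 7.7143
Numerator Σ_{t=1}^{6}(z_t−z̄)(z_{t+1}−z̄) = 22.9184
Denominator Σ(z_t−z̄)² = 145.4286
r_1 = 22.9184 / 145.4286 = 0.158

0.158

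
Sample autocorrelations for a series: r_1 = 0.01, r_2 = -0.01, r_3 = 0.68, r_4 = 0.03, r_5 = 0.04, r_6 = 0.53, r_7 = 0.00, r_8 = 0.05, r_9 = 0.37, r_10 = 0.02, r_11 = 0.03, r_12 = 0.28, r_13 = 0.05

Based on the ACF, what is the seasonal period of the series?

The largest autocorrelation is r_3 = 0.68, with weaker echoes at lags 6 (0.53), 9 (0.37) and 12 (0.28); the remaining lags stay at or below 0.05.
The dominant spike at lag 3 indicates a seasonal period of 3.

3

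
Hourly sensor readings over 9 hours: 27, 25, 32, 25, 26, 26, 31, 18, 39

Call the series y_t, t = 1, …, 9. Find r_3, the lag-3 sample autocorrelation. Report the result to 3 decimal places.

Mean ȳ = (27 + 25 + 32 + 25 + 26 + 26 + 31 + 18 + 39)/9 = 27.6667
Numerator Σ_{t=1}^{6}(y_t−ȳ)(y_{t+3}−ȳ) = -12.6667
Denominator Σ(y_t−ȳ)² = 272.0000
r_3 = -12.6667 / 272.0000 = -0.047

-0.047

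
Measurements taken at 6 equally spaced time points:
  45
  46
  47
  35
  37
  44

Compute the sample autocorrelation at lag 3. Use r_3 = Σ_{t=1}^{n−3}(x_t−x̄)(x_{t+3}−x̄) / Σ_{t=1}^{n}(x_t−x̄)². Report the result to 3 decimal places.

-0.246

Mean x̄ = (45 + 46 + 47 + 35 + 37 + 44)/6 = 42.3333
Deviations from mean: 2.6667, 3.6667, 4.6667, -7.3333, -5.3333, 1.6667
Σ(x_t−x̄)(x_{t+3}−x̄) = (-19.5556) + (-19.5556) + (7.7778) = -31.3333
Denominator Σ(x_t−x̄)² = 127.3333
r_3 = -31.3333 / 127.3333 = -0.246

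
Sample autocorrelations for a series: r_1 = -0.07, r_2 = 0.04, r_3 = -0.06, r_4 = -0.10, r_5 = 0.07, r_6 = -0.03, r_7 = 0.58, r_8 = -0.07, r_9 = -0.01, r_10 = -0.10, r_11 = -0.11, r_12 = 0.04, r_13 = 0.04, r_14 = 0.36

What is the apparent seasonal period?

The largest autocorrelation is r_7 = 0.58, with a weaker echo at lag 14 (0.36); the remaining lags stay at or below 0.07.
The dominant spike at lag 7 indicates a seasonal period of 7.

7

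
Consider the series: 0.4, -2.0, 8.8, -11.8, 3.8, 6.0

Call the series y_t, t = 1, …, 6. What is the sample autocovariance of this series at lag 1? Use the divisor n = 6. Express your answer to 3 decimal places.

Mean ȳ = (0.4 − 2.0 + 8.8 − 11.8 + 3.8 + 6.0)/6 = 0.8667
Σ_{t=1}^{5}(y_t−ȳ)(y_{t+1}−ȳ) = -143.9911
γ_1 = -143.9911 / 6 = -23.999

-23.999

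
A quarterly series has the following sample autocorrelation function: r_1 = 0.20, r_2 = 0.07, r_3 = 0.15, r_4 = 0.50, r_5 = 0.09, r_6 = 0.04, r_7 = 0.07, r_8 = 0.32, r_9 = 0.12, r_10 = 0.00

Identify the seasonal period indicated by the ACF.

The largest autocorrelation is r_4 = 0.50, with a weaker echo at lag 8 (0.32); the remaining lags stay at or below 0.20. The elevated value at lag 1 (0.20), dropping to 0.07 at lag 2, reflects decaying short-term dependence rather than seasonality.
The dominant spike at lag 4 indicates a seasonal period of 4.

4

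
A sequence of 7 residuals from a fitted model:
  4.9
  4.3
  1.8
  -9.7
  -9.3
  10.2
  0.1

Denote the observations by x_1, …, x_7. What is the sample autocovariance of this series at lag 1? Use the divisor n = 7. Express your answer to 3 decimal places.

Mean x̄ = (4.9 + 4.3 + 1.8 − 9.7 − 9.3 + 10.2 + 0.1)/7 = 0.3286
Deviations: 4.5714, 3.9714, 1.4714, -10.0286, -9.6286, 9.8714, -0.2286
Σ_{t=1}^{6}(x_t−x̄)(x_{t+1}−x̄) = 8.4992
γ_1 = 8.4992 / 7 = 1.214

1.214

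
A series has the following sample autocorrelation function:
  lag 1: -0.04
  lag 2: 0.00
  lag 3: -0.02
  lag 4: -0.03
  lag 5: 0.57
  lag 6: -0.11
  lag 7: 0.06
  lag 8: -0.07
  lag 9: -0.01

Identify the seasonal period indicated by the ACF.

The largest autocorrelation is r_5 = 0.57; the remaining lags stay at or below 0.06.
The dominant spike at lag 5 indicates a seasonal period of 5.

5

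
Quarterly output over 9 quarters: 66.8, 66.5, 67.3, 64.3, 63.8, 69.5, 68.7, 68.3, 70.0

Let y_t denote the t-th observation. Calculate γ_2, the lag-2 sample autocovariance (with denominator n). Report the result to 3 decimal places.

Mean ȳ = (66.8 + 66.5 + 67.3 + 64.3 + 63.8 + 69.5 + 68.7 + 68.3 + 70.0)/9 = 67.2444
Σ_{t=1}^{7}(y_t−ȳ)(y_{t+2}−ȳ) = -3.2873
γ_2 = -3.2873 / 9 = -0.365

-0.365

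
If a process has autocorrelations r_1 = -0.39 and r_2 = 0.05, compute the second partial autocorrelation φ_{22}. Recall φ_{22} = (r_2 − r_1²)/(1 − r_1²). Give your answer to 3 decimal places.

φ_{22} = (r_2 − r_1²) / (1 − r_1²)
r_1² = (-0.39)² = 0.1521
Numerator = 0.05 − 0.1521 = -0.1021; denominator = 1 − 0.1521 = 0.8479
φ_{22} = -0.1021 / 0.8479 = -0.120

-0.120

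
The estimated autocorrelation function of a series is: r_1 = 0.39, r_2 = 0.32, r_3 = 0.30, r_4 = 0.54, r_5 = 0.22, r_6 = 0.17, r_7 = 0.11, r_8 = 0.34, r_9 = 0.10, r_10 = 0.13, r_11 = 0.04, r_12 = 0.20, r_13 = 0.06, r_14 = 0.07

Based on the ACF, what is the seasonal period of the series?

The largest autocorrelation is r_4 = 0.54; the remaining lags stay at or below 0.39. The elevated value at lag 1 (0.39), dropping to 0.32 at lag 2, reflects decaying short-term dependence rather than seasonality.
The dominant spike at lag 4 indicates a seasonal period of 4.

4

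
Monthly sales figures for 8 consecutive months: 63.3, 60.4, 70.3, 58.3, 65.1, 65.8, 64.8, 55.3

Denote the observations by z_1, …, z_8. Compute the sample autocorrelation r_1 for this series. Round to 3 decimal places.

Mean z̄ = (63.3 + 60.4 + 70.3 + 58.3 + 65.1 + 65.8 + 64.8 + 55.3)/8 = 62.9125
Numerator Σ_{t=1}^{7}(z_t−z̄)(z_{t+1}−z̄) = -66.3014
Denominator Σ(z_t−z̄)² = 156.9488
r_1 = -66.3014 / 156.9488 = -0.422

-0.422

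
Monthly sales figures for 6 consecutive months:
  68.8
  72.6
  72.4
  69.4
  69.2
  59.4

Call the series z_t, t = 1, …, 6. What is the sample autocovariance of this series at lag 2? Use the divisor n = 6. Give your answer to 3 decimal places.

Mean z̄ = (68.8 + 72.6 + 72.4 + 69.4 + 69.2 + 59.4)/6 = 68.6333
Σ_{t=1}^{4}(z_t−z̄)(z_{t+2}−z̄) = -1.2756
γ_2 = -1.2756 / 6 = -0.213

-0.213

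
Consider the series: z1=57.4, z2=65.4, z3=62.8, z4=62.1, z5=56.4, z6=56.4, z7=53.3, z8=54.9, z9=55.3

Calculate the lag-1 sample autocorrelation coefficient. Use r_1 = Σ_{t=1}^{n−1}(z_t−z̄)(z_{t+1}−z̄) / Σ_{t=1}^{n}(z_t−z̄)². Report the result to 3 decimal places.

0.548

Mean z̄ = (57.4 + 65.4 + 62.8 + 62.1 + 56.4 + 56.4 + 53.3 + 54.9 + 55.3)/9 = 58.2222
Numerator Σ_{t=1}^{8}(z_t−z̄)(z_{t+1}−z̄) = 75.9928
Denominator Σ(z_t−z̄)² = 138.6356
r_1 = 75.9928 / 138.6356 = 0.548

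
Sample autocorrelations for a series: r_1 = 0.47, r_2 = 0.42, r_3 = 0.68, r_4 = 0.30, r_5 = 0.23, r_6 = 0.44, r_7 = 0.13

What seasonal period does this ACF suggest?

3

The largest autocorrelation is r_3 = 0.68; the remaining lags stay at or below 0.47. The elevated value at lag 1 (0.47), dropping to 0.42 at lag 2, reflects decaying short-term dependence rather than seasonality.
The dominant spike at lag 3 indicates a seasonal period of 3.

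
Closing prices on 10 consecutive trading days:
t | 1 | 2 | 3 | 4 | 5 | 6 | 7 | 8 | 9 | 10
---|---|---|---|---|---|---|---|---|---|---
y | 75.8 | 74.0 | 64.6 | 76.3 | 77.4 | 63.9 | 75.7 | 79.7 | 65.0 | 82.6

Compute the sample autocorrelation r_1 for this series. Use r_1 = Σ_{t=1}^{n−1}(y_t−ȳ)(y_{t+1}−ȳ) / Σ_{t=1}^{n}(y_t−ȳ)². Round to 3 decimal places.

Mean ȳ = (75.8 + 74.0 + 64.6 + 76.3 + 77.4 + 63.9 + 75.7 + 79.7 + 65.0 + 82.6)/10 = 73.5000
Numerator Σ_{t=1}^{9}(y_t−ȳ)(y_{t+1}−ȳ) = -192.2700
Denominator Σ(y_t−ȳ)² = 398.3000
r_1 = -192.2700 / 398.3000 = -0.483

-0.483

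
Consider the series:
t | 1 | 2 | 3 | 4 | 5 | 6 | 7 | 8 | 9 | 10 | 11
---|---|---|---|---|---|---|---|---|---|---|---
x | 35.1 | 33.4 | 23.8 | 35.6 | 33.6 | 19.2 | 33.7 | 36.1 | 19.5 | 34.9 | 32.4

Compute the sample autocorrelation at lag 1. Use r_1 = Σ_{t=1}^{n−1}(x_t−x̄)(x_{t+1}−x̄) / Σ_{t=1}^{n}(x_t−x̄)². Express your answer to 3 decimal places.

-0.422

Mean x̄ = (35.1 + 33.4 + 23.8 + 35.6 + 33.6 + 19.2 + 33.7 + 36.1 + 19.5 + 34.9 + 32.4)/11 = 30.6636
Numerator Σ_{t=1}^{10}(x_t−x̄)(x_{t+1}−x̄) = -178.6177
Denominator Σ(x_t−x̄)² = 423.0455
r_1 = -178.6177 / 423.0455 = -0.422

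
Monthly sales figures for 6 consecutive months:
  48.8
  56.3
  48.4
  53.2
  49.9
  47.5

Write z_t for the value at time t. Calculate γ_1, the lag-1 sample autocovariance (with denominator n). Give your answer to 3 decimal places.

Mean z̄ = (48.8 + 56.3 + 48.4 + 53.2 + 49.9 + 47.5)/6 = 50.6833
Σ_{t=1}^{5}(z_t−z̄)(z_{t+1}−z̄) = -28.6269
γ_1 = -28.6269 / 6 = -4.771

-4.771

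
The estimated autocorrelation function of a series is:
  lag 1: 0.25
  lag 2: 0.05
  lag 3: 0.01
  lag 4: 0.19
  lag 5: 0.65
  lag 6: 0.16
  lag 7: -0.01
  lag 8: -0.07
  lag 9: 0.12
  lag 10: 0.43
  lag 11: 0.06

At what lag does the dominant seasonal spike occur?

The largest autocorrelation is r_5 = 0.65, with a weaker echo at lag 10 (0.43); the remaining lags stay at or below 0.25. The elevated value at lag 1 (0.25), dropping to 0.05 at lag 2, reflects decaying short-term dependence rather than seasonality.
The dominant spike at lag 5 indicates a seasonal period of 5.

5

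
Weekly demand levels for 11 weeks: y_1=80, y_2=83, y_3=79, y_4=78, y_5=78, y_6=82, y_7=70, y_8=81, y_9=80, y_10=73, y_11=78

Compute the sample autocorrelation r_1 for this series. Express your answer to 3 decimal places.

-0.313

Mean ȳ = (80 + 83 + 79 + 78 + 78 + 82 + 70 + 81 + 80 + 73 + 78)/11 = 78.3636
Numerator Σ_{t=1}^{10}(y_t−ȳ)(y_{t+1}−ȳ) = -45.8595
Denominator Σ(y_t−ȳ)² = 146.5455
r_1 = -45.8595 / 146.5455 = -0.313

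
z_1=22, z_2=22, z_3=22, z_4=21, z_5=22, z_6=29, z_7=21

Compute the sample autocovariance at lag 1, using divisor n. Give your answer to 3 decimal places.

-1.685

Mean z̄ = (22 + 22 + 22 + 21 + 22 + 29 + 21)/7 = 22.7143
Σ_{t=1}^{6}(z_t−z̄)(z_{t+1}−z̄) = -11.7959
γ_1 = -11.7959 / 7 = -1.685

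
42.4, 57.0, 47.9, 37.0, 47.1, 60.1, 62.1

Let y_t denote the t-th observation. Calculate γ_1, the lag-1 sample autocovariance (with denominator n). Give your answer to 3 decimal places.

12.888

Mean ȳ = (42.4 + 57.0 + 47.9 + 37.0 + 47.1 + 60.1 + 62.1)/7 = 50.5143
Σ_{t=1}^{6}(y_t−ȳ)(y_{t+1}−ȳ) = 90.2184
γ_1 = 90.2184 / 7 = 12.888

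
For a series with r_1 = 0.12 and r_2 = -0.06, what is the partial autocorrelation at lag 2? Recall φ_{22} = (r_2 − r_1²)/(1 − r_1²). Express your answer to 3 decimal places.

φ_{22} = (r_2 − r_1²) / (1 − r_1²)
r_1² = (0.12)² = 0.0144
Numerator = -0.06 − 0.0144 = -0.0744; denominator = 1 − 0.0144 = 0.9856
φ_{22} = -0.0744 / 0.9856 = -0.075

-0.075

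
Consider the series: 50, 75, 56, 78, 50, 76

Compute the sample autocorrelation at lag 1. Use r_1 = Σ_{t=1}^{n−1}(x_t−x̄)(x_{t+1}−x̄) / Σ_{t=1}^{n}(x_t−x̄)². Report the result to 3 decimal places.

-0.784

Mean x̄ = (50 + 75 + 56 + 78 + 50 + 76)/6 = 64.1667
Deviations from mean: -14.1667, 10.8333, -8.1667, 13.8333, -14.1667, 11.8333
Σ(x_t−x̄)(x_{t+1}−x̄) = (-153.4722) + (-88.4722) + (-112.9722) + (-195.9722) + (-167.6389) = -718.5278
Denominator Σ(x_t−x̄)² = 916.8333
r_1 = -718.5278 / 916.8333 = -0.784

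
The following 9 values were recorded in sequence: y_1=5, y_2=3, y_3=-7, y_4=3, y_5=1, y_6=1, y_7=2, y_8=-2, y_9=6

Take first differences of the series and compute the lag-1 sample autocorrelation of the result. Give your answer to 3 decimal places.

-0.469

First differences Δy: -2, -10, 10, -2, 0, 1, -4, 8
Mean of differences = 0.1250
Numerator Σ(Δy_t−Δȳ)(Δy_{t+1}−Δȳ) = -135.3906
Denominator Σ(Δy_t−Δȳ)² = 288.8750
r_1(Δy) = -135.3906 / 288.8750 = -0.469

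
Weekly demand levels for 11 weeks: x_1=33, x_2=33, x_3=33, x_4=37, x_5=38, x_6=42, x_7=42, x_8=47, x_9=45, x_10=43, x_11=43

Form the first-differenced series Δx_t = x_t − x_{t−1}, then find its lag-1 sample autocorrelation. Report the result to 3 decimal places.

-0.161

First differences Δx: 0, 0, 4, 1, 4, 0, 5, -2, -2, 0
Mean of differences = 1.0000
Numerator Σ(Δx_t−Δx̄)(Δx_{t+1}−Δx̄) = -9.0000
Denominator Σ(Δx_t−Δx̄)² = 56.0000
r_1(Δx) = -9.0000 / 56.0000 = -0.161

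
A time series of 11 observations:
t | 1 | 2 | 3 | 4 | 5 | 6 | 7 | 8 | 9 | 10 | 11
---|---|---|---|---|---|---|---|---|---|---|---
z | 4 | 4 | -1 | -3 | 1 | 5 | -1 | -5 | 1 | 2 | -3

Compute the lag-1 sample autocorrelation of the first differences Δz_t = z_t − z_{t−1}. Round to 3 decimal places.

First differences Δz: 0, -5, -2, 4, 4, -6, -4, 6, 1, -5
Mean of differences = -0.7000
Numerator Σ(Δz_t−Δz̄)(Δz_{t+1}−Δz̄) = -6.8900
Denominator Σ(Δz_t−Δz̄)² = 170.1000
r_1(Δz) = -6.8900 / 170.1000 = -0.041

-0.041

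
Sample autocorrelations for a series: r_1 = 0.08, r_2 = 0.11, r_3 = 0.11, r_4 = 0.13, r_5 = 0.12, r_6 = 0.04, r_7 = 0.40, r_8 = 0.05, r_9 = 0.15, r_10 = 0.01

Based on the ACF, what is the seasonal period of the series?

The largest autocorrelation is r_7 = 0.40; the remaining lags stay at or below 0.15.
The dominant spike at lag 7 indicates a seasonal period of 7.

7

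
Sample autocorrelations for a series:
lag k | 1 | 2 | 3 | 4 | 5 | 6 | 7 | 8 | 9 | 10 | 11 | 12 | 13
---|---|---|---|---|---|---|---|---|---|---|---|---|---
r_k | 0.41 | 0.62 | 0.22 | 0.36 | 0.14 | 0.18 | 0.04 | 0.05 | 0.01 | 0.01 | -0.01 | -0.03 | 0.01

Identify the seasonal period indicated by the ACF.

The largest autocorrelation is r_2 = 0.62; the remaining lags stay at or below 0.41.
The dominant spike at lag 2 indicates a seasonal period of 2.

2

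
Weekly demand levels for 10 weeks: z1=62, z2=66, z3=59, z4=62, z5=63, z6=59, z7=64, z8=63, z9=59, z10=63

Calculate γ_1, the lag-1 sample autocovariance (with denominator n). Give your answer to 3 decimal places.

-2.500

Mean z̄ = (62 + 66 + 59 + 62 + 63 + 59 + 64 + 63 + 59 + 63)/10 = 62.0000
Σ_{t=1}^{9}(z_t−z̄)(z_{t+1}−z̄) = -25.0000
γ_1 = -25.0000 / 10 = -2.500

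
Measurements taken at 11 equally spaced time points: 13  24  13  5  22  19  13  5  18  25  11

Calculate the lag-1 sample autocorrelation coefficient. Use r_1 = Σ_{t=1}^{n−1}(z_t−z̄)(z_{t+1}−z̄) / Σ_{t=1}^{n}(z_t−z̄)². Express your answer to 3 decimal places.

-0.184

Mean z̄ = (13 + 24 + 13 + 5 + 22 + 19 + 13 + 5 + 18 + 25 + 11)/11 = 15.2727
Numerator Σ_{t=1}^{10}(z_t−z̄)(z_{t+1}−z̄) = -88.5289
Denominator Σ(z_t−z̄)² = 482.1818
r_1 = -88.5289 / 482.1818 = -0.184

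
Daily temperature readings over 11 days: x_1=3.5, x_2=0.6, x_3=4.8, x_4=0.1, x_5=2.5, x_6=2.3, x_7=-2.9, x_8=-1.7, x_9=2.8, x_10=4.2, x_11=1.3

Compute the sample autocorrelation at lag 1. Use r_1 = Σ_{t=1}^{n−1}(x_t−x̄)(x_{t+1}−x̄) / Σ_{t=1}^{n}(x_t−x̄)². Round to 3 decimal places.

Mean x̄ = (3.5 + 0.6 + 4.8 + 0.1 + 2.5 + 2.3 − 2.9 − 1.7 + 2.8 + 4.2 + 1.3)/11 = 1.5909
Numerator Σ_{t=1}^{10}(x_t−x̄)(x_{t+1}−x̄) = -0.5555
Denominator Σ(x_t−x̄)² = 57.8291
r_1 = -0.5555 / 57.8291 = -0.010

-0.010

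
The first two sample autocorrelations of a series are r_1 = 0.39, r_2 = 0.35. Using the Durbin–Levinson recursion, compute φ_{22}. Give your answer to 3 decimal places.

φ_{22} = (r_2 − r_1²) / (1 − r_1²)
r_1² = (0.39)² = 0.1521
Numerator = 0.35 − 0.1521 = 0.1979; denominator = 1 − 0.1521 = 0.8479
φ_{22} = 0.1979 / 0.8479 = 0.233

0.233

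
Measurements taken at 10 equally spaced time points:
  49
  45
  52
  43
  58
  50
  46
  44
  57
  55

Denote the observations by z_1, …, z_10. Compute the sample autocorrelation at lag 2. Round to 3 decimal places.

Mean z̄ = (49 + 45 + 52 + 43 + 58 + 50 + 46 + 44 + 57 + 55)/10 = 49.9000
Numerator Σ_{t=1}^{8}(z_t−z̄)(z_{t+2}−z̄) = -41.7200
Denominator Σ(z_t−z̄)² = 268.9000
r_2 = -41.7200 / 268.9000 = -0.155

-0.155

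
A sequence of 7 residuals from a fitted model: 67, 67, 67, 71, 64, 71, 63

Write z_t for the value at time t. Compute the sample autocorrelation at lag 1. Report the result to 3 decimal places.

Mean z̄ = (67 + 67 + 67 + 71 + 64 + 71 + 63)/7 = 67.1429
Deviations from mean: -0.1429, -0.1429, -0.1429, 3.8571, -3.1429, 3.8571, -4.1429
Σ(z_t−z̄)(z_{t+1}−z̄) = (0.0204) + (0.0204) + (-0.5510) + (-12.1224) + (-12.1224) + (-15.9796) = -40.7347
Denominator Σ(z_t−z̄)² = 56.8571
r_1 = -40.7347 / 56.8571 = -0.716

-0.716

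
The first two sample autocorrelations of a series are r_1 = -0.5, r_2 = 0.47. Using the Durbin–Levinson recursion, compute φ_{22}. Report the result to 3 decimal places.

0.293

φ_{22} = (r_2 − r_1²) / (1 − r_1²)
r_1² = (-0.5)² = 0.25
Numerator = 0.47 − 0.2500 = 0.2200; denominator = 1 − 0.2500 = 0.7500
φ_{22} = 0.2200 / 0.7500 = 0.293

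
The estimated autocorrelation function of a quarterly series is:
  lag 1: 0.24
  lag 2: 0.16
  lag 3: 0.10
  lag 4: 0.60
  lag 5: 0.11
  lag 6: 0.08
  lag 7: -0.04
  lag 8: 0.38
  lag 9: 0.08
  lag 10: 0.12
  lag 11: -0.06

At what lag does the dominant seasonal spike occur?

4

The largest autocorrelation is r_4 = 0.60, with a weaker echo at lag 8 (0.38); the remaining lags stay at or below 0.24. The elevated value at lag 1 (0.24), dropping to 0.16 at lag 2, reflects decaying short-term dependence rather than seasonality.
The dominant spike at lag 4 indicates a seasonal period of 4.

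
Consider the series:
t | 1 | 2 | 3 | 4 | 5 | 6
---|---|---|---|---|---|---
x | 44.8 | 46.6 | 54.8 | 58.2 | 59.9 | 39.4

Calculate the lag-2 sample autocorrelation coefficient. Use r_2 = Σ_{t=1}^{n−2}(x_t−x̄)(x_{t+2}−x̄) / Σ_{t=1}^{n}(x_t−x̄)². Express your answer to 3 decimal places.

-0.300

Mean x̄ = (44.8 + 46.6 + 54.8 + 58.2 + 59.9 + 39.4)/6 = 50.6167
Numerator Σ_{t=1}^{4}(x_t−x̄)(x_{t+2}−x̄) = -101.0172
Denominator Σ(x_t−x̄)² = 336.9683
r_2 = -101.0172 / 336.9683 = -0.300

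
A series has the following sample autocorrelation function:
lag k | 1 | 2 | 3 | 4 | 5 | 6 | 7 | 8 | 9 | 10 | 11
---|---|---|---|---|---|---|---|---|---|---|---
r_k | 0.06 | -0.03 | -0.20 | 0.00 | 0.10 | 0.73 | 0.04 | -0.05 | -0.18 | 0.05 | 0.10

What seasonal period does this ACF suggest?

6

The largest autocorrelation is r_6 = 0.73; the remaining lags stay at or below 0.10.
The dominant spike at lag 6 indicates a seasonal period of 6.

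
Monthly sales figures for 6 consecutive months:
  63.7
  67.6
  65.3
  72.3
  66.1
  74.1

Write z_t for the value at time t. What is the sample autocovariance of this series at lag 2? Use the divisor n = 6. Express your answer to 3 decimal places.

6.815

Mean z̄ = (63.7 + 67.6 + 65.3 + 72.3 + 66.1 + 74.1)/6 = 68.1833
Deviations: -4.4833, -0.5833, -2.8833, 4.1167, -2.0833, 5.9167
Σ_{t=1}^{4}(z_t−z̄)(z_{t+2}−z̄) = 40.8894
γ_2 = 40.8894 / 6 = 6.815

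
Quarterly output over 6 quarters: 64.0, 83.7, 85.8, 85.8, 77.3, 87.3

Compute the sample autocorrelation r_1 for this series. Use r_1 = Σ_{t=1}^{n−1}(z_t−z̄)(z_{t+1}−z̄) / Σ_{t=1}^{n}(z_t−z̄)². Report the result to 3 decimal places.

-0.122

Mean z̄ = (64.0 + 83.7 + 85.8 + 85.8 + 77.3 + 87.3)/6 = 80.6500
Deviations from mean: -16.6500, 3.0500, 5.1500, 5.1500, -3.3500, 6.6500
Numerator Σ_{t=1}^{5}(z_t−z̄)(z_{t+1}−z̄) = -48.0825
Denominator Σ(z_t−z̄)² = 395.0150
r_1 = -48.0825 / 395.0150 = -0.122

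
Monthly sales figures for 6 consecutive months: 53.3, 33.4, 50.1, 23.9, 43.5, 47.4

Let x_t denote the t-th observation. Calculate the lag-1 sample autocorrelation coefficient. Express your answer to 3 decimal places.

-0.533

Mean x̄ = (53.3 + 33.4 + 50.1 + 23.9 + 43.5 + 47.4)/6 = 41.9333
Deviations from mean: 11.3667, -8.5333, 8.1667, -18.0333, 1.5667, 5.4667
Numerator Σ_{t=1}^{5}(x_t−x̄)(x_{t+1}−x̄) = -333.6444
Denominator Σ(x_t−x̄)² = 626.2533
r_1 = -333.6444 / 626.2533 = -0.533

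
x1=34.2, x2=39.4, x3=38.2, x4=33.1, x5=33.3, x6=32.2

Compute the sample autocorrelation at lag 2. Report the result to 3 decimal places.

-0.250

Mean x̄ = (34.2 + 39.4 + 38.2 + 33.1 + 33.3 + 32.2)/6 = 35.0667
Deviations from mean: -0.8667, 4.3333, 3.1333, -1.9667, -1.7667, -2.8667
Σ(x_t−x̄)(x_{t+2}−x̄) = (-2.7156) + (-8.5222) + (-5.5356) + (5.6378) = -11.1356
Denominator Σ(x_t−x̄)² = 44.5533
r_2 = -11.1356 / 44.5533 = -0.250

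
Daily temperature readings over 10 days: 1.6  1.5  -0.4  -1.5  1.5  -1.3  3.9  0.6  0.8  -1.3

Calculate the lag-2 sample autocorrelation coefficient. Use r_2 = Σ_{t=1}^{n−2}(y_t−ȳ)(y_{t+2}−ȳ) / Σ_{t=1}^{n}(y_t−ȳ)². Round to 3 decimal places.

Mean ȳ = (1.6 + 1.5 − 0.4 − 1.5 + 1.5 − 1.3 + 3.9 + 0.6 + 0.8 − 1.3)/10 = 0.5400
Numerator Σ_{t=1}^{8}(y_t−ȳ)(y_{t+2}−ȳ) = 3.7748
Denominator Σ(y_t−ȳ)² = 26.1440
r_2 = 3.7748 / 26.1440 = 0.144

0.144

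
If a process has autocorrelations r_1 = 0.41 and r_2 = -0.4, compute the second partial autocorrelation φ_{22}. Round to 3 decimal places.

-0.683

φ_{22} = (r_2 − r_1²) / (1 − r_1²)
r_1² = (0.41)² = 0.1681
Numerator = -0.4 − 0.1681 = -0.5681; denominator = 1 − 0.1681 = 0.8319
φ_{22} = -0.5681 / 0.8319 = -0.683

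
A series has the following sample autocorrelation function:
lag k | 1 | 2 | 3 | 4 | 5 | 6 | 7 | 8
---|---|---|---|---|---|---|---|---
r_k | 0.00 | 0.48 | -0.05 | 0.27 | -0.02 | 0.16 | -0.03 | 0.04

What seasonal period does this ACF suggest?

The largest autocorrelation is r_2 = 0.48, with weaker echoes at lags 4 (0.27) and 6 (0.16); the remaining lags stay at or below 0.04.
The dominant spike at lag 2 indicates a seasonal period of 2.

2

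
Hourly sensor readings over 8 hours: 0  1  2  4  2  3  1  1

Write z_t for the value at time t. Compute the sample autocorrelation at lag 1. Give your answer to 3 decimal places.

Mean z̄ = (0 + 1 + 2 + 4 + 2 + 3 + 1 + 1)/8 = 1.7500
Deviations from mean: -1.7500, -0.7500, 0.2500, 2.2500, 0.2500, 1.2500, -0.7500, -0.7500
Σ(z_t−z̄)(z_{t+1}−z̄) = (1.3125) + (-0.1875) + (0.5625) + (0.5625) + (0.3125) + (-0.9375) + (0.5625) = 2.1875
Denominator Σ(z_t−z̄)² = 11.5000
r_1 = 2.1875 / 11.5000 = 0.190

0.190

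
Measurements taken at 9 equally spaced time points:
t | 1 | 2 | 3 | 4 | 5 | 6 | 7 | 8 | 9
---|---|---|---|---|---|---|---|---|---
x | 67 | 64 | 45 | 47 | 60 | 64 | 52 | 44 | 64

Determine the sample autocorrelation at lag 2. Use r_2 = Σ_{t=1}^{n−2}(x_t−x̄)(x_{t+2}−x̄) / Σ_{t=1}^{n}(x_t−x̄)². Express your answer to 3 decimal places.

Mean x̄ = (67 + 64 + 45 + 47 + 60 + 64 + 52 + 44 + 64)/9 = 56.3333
Σ(x_t−x̄)(x_{t+2}−x̄) = (-120.8889) + (-71.5556) + (-41.5556) + (-71.5556) + (-15.8889) + (-94.5556) + (-33.2222) = -449.2222
Denominator Σ(x_t−x̄)² = 690.0000
r_2 = -449.2222 / 690.0000 = -0.651

-0.651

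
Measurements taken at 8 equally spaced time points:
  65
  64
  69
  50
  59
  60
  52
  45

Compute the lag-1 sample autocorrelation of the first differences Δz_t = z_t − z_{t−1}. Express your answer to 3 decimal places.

First differences Δz: -1, 5, -19, 9, 1, -8, -7
Mean of differences = -2.8571
Numerator Σ(Δz_t−Δz̄)(Δz_{t+1}−Δz̄) = -256.4490
Denominator Σ(Δz_t−Δz̄)² = 524.8571
r_1(Δz) = -256.4490 / 524.8571 = -0.489

-0.489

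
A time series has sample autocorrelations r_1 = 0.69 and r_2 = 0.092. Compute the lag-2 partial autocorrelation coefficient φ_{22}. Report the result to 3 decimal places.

φ_{22} = (r_2 − r_1²) / (1 − r_1²)
r_1² = (0.69)² = 0.4761
Numerator = 0.092 − 0.4761 = -0.3841; denominator = 1 − 0.4761 = 0.5239
φ_{22} = -0.3841 / 0.5239 = -0.733

-0.733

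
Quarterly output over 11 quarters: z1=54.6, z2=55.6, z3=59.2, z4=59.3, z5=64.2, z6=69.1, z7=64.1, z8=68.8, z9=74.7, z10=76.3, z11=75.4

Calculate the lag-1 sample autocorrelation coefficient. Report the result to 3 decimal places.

0.707

Mean z̄ = (54.6 + 55.6 + 59.2 + 59.3 + 64.2 + 69.1 + 64.1 + 68.8 + 74.7 + 76.3 + 75.4)/11 = 65.5727
Numerator Σ_{t=1}^{10}(z_t−z̄)(z_{t+1}−z̄) = 439.5638
Denominator Σ(z_t−z̄)² = 621.6818
r_1 = 439.5638 / 621.6818 = 0.707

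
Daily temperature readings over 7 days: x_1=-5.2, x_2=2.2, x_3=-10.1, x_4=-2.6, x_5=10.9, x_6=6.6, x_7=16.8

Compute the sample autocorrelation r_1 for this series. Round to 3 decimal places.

0.227

Mean x̄ = (-5.2 + 2.2 − 10.1 − 2.6 + 10.9 + 6.6 + 16.8)/7 = 2.6571
Σ(x_t−x̄)(x_{t+1}−x̄) = (3.5918) + (5.8318) + (67.0661) + (-43.3339) + (32.5004) + (55.7633) = 121.4196
Denominator Σ(x_t−x̄)² = 535.8371
r_1 = 121.4196 / 535.8371 = 0.227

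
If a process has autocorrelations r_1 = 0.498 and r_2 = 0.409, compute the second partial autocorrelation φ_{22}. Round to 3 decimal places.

φ_{22} = (r_2 − r_1²) / (1 − r_1²)
r_1² = (0.498)² = 0.248004
Numerator = 0.409 − 0.2480 = 0.1610; denominator = 1 − 0.2480 = 0.7520
φ_{22} = 0.1610 / 0.7520 = 0.214

0.214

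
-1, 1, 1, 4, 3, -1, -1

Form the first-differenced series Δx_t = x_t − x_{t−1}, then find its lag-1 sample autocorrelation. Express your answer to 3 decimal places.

First differences Δx: 2, 0, 3, -1, -4, 0
Mean of differences = 0.0000
Numerator Σ(Δx_t−Δx̄)(Δx_{t+1}−Δx̄) = 1.0000
Denominator Σ(Δx_t−Δx̄)² = 30.0000
r_1(Δx) = 1.0000 / 30.0000 = 0.033

0.033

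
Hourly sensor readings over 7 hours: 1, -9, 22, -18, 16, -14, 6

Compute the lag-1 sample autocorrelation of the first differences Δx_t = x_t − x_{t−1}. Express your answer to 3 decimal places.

First differences Δx: -10, 31, -40, 34, -30, 20
Mean of differences = 0.8333
Numerator Σ(Δx_t−Δx̄)(Δx_{t+1}−Δx̄) = -4526.5278
Denominator Σ(Δx_t−Δx̄)² = 5112.8333
r_1(Δx) = -4526.5278 / 5112.8333 = -0.885

-0.885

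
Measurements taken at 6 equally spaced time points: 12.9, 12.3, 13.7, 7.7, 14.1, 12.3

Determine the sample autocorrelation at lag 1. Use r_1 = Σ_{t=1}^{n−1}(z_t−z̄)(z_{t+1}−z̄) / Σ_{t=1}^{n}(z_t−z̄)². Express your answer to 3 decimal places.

-0.561

Mean z̄ = (12.9 + 12.3 + 13.7 + 7.7 + 14.1 + 12.3)/6 = 12.1667
Deviations from mean: 0.7333, 0.1333, 1.5333, -4.4667, 1.9333, 0.1333
Σ(z_t−z̄)(z_{t+1}−z̄) = (0.0978) + (0.2044) + (-6.8489) + (-8.6356) + (0.2578) = -14.9244
Denominator Σ(z_t−z̄)² = 26.6133
r_1 = -14.9244 / 26.6133 = -0.561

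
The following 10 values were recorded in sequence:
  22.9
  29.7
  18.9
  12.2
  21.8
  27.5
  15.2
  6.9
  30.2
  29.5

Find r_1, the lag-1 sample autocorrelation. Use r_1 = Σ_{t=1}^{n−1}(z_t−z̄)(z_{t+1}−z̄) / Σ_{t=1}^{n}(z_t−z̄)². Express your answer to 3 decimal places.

0.017

Mean z̄ = (22.9 + 29.7 + 18.9 + 12.2 + 21.8 + 27.5 + 15.2 + 6.9 + 30.2 + 29.5)/10 = 21.4800
Numerator Σ_{t=1}^{9}(z_t−z̄)(z_{t+1}−z̄) = 9.9176
Denominator Σ(z_t−z̄)² = 591.0760
r_1 = 9.9176 / 591.0760 = 0.017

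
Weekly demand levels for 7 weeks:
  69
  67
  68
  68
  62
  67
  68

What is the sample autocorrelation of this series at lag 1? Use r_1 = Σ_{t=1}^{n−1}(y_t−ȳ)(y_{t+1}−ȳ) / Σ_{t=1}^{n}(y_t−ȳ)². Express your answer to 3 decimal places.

Mean ȳ = (69 + 67 + 68 + 68 + 62 + 67 + 68)/7 = 67.0000
Deviations from mean: 2.0000, 0.0000, 1.0000, 1.0000, -5.0000, 0.0000, 1.0000
Σ(y_t−ȳ)(y_{t+1}−ȳ) = (0.0000) + (0.0000) + (1.0000) + (-5.0000) + (0.0000) + (0.0000) = -4.0000
Denominator Σ(y_t−ȳ)² = 32.0000
r_1 = -4.0000 / 32.0000 = -0.125

-0.125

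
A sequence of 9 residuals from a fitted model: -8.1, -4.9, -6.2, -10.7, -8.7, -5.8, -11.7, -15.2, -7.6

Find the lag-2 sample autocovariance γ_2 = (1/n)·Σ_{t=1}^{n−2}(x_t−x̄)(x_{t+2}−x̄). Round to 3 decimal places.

Mean x̄ = (-8.1 − 4.9 − 6.2 − 10.7 − 8.7 − 5.8 − 11.7 − 15.2 − 7.6)/9 = -8.7667
Σ_{t=1}^{7}(x_t−x̄)(x_{t+2}−x̄) = -34.0322
γ_2 = -34.0322 / 9 = -3.781

-3.781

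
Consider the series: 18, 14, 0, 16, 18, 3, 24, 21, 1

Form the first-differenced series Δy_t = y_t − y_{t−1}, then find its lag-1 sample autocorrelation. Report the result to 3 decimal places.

-0.313

First differences Δy: -4, -14, 16, 2, -15, 21, -3, -20
Mean of differences = -2.1250
Numerator Σ(Δy_t−Δȳ)(Δy_{t+1}−Δȳ) = -473.6406
Denominator Σ(Δy_t−Δȳ)² = 1510.8750
r_1(Δy) = -473.6406 / 1510.8750 = -0.313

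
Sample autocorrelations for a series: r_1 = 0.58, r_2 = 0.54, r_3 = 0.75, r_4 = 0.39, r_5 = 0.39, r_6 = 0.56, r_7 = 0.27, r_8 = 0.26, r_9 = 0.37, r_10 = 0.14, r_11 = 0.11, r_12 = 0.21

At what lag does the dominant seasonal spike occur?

3

The largest autocorrelation is r_3 = 0.75; the remaining lags stay at or below 0.58. The elevated value at lag 1 (0.58), dropping to 0.54 at lag 2, reflects decaying short-term dependence rather than seasonality.
The dominant spike at lag 3 indicates a seasonal period of 3.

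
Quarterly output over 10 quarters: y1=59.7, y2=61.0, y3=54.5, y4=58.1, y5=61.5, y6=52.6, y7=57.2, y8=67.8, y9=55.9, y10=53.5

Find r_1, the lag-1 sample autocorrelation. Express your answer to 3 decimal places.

-0.213

Mean ȳ = (59.7 + 61.0 + 54.5 + 58.1 + 61.5 + 52.6 + 57.2 + 67.8 + 55.9 + 53.5)/10 = 58.1800
Numerator Σ_{t=1}^{9}(y_t−ȳ)(y_{t+1}−ȳ) = -39.8104
Denominator Σ(y_t−ȳ)² = 186.5760
r_1 = -39.8104 / 186.5760 = -0.213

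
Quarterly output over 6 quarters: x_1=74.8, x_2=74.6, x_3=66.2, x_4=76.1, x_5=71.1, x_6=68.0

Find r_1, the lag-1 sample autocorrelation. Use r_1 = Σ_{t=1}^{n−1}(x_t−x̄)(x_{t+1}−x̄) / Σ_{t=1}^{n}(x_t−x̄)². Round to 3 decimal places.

-0.389

Mean x̄ = (74.8 + 74.6 + 66.2 + 76.1 + 71.1 + 68.0)/6 = 71.8000
Deviations from mean: 3.0000, 2.8000, -5.6000, 4.3000, -0.7000, -3.8000
Σ(x_t−x̄)(x_{t+1}−x̄) = (8.4000) + (-15.6800) + (-24.0800) + (-3.0100) + (2.6600) = -31.7100
Denominator Σ(x_t−x̄)² = 81.6200
r_1 = -31.7100 / 81.6200 = -0.389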